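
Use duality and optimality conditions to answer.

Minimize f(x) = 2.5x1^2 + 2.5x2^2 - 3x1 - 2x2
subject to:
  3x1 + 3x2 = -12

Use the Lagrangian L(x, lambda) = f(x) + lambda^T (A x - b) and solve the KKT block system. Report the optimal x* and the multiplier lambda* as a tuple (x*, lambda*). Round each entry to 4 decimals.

Form the Lagrangian:
  L(x, lambda) = (1/2) x^T Q x + c^T x + lambda^T (A x - b)
Stationarity (grad_x L = 0): Q x + c + A^T lambda = 0.
Primal feasibility: A x = b.

This gives the KKT block system:
  [ Q   A^T ] [ x     ]   [-c ]
  [ A    0  ] [ lambda ] = [ b ]

Solving the linear system:
  x*      = (-1.9, -2.1)
  lambda* = (4.1667)
  f(x*)   = 29.95

x* = (-1.9, -2.1), lambda* = (4.1667)


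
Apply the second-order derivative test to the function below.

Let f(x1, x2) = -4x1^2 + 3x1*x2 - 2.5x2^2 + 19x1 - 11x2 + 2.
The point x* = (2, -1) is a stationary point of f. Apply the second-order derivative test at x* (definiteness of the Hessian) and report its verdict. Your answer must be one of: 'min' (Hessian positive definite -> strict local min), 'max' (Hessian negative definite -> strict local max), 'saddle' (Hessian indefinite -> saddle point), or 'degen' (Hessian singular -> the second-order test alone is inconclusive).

Compute the Hessian H = grad^2 f:
  H = [[-8, 3], [3, -5]]
Verify stationarity: grad f(x*) = H x* + g = (0, 0).
Eigenvalues of H: -9.8541, -3.1459.
Both eigenvalues < 0, so H is negative definite -> x* is a strict local max.

max


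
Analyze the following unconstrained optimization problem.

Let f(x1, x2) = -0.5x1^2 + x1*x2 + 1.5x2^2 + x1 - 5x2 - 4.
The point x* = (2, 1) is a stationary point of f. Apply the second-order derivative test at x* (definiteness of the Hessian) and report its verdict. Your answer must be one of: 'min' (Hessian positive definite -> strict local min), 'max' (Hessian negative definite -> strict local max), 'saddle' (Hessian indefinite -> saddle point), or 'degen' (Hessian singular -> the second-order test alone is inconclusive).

Compute the Hessian H = grad^2 f:
  H = [[-1, 1], [1, 3]]
Verify stationarity: grad f(x*) = H x* + g = (0, 0).
Eigenvalues of H: -1.2361, 3.2361.
Eigenvalues have mixed signs, so H is indefinite -> x* is a saddle point.

saddle


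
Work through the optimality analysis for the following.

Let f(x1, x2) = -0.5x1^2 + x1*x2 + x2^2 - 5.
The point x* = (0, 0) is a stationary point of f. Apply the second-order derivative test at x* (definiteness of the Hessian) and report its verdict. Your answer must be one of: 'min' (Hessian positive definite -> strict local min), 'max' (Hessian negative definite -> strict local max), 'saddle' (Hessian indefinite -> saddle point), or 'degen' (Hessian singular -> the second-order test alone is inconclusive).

Compute the Hessian H = grad^2 f:
  H = [[-1, 1], [1, 2]]
Verify stationarity: grad f(x*) = H x* + g = (0, 0).
Eigenvalues of H: -1.3028, 2.3028.
Eigenvalues have mixed signs, so H is indefinite -> x* is a saddle point.

saddle


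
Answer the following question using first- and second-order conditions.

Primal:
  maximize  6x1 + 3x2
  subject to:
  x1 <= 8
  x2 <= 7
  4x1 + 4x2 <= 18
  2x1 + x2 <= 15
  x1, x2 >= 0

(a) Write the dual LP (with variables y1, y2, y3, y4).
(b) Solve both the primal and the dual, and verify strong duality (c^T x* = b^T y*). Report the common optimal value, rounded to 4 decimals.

The standard primal-dual pair for 'max c^T x s.t. A x <= b, x >= 0' is:
  Dual:  min b^T y  s.t.  A^T y >= c,  y >= 0.

So the dual LP is:
  minimize  8y1 + 7y2 + 18y3 + 15y4
  subject to:
    y1 + 4y3 + 2y4 >= 6
    y2 + 4y3 + y4 >= 3
    y1, y2, y3, y4 >= 0

Solving the primal: x* = (4.5, 0).
  primal value c^T x* = 27.
Solving the dual: y* = (0, 0, 1.5, 0).
  dual value b^T y* = 27.
Strong duality: c^T x* = b^T y*. Confirmed.

27


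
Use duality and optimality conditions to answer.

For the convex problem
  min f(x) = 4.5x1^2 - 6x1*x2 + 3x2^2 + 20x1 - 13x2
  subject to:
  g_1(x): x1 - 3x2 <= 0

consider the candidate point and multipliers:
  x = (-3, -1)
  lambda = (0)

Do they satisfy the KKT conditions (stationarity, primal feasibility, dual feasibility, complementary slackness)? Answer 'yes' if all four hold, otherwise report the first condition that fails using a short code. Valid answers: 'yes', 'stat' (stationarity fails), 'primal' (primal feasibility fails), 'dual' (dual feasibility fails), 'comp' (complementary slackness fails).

Gradient of f: grad f(x) = Q x + c = (-1, -1)
Constraint values g_i(x) = a_i^T x - b_i:
  g_1((-3, -1)) = 0
Stationarity residual: grad f(x) + sum_i lambda_i a_i = (-1, -1)
  -> stationarity FAILS
Primal feasibility (all g_i <= 0): OK
Dual feasibility (all lambda_i >= 0): OK
Complementary slackness (lambda_i * g_i(x) = 0 for all i): OK

Verdict: the first failing condition is stationarity -> stat.

stat


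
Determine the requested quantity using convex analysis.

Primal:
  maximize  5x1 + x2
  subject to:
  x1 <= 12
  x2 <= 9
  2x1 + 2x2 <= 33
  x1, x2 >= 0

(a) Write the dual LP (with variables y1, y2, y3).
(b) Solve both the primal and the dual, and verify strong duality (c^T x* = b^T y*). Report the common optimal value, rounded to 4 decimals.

The standard primal-dual pair for 'max c^T x s.t. A x <= b, x >= 0' is:
  Dual:  min b^T y  s.t.  A^T y >= c,  y >= 0.

So the dual LP is:
  minimize  12y1 + 9y2 + 33y3
  subject to:
    y1 + 2y3 >= 5
    y2 + 2y3 >= 1
    y1, y2, y3 >= 0

Solving the primal: x* = (12, 4.5).
  primal value c^T x* = 64.5.
Solving the dual: y* = (4, 0, 0.5).
  dual value b^T y* = 64.5.
Strong duality: c^T x* = b^T y*. Confirmed.

64.5


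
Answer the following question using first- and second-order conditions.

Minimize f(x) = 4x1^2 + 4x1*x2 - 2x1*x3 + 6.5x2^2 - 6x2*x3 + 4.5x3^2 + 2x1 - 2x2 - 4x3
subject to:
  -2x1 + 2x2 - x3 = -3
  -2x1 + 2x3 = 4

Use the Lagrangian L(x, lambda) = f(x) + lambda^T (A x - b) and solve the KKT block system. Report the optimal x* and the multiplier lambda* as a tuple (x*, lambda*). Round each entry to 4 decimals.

Form the Lagrangian:
  L(x, lambda) = (1/2) x^T Q x + c^T x + lambda^T (A x - b)
Stationarity (grad_x L = 0): Q x + c + A^T lambda = 0.
Primal feasibility: A x = b.

This gives the KKT block system:
  [ Q   A^T ] [ x     ]   [-c ]
  [ A    0  ] [ lambda ] = [ b ]

Solving the linear system:
  x*      = (0.4897, 0.2345, 2.4897)
  lambda* = (5.9655, -5.0276)
  f(x*)   = 14.2793

x* = (0.4897, 0.2345, 2.4897), lambda* = (5.9655, -5.0276)


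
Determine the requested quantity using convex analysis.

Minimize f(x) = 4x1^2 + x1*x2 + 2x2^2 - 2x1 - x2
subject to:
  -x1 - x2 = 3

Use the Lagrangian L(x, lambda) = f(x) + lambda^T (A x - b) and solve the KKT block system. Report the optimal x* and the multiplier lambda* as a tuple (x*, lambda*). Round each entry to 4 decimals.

Form the Lagrangian:
  L(x, lambda) = (1/2) x^T Q x + c^T x + lambda^T (A x - b)
Stationarity (grad_x L = 0): Q x + c + A^T lambda = 0.
Primal feasibility: A x = b.

This gives the KKT block system:
  [ Q   A^T ] [ x     ]   [-c ]
  [ A    0  ] [ lambda ] = [ b ]

Solving the linear system:
  x*      = (-0.8, -2.2)
  lambda* = (-10.6)
  f(x*)   = 17.8

x* = (-0.8, -2.2), lambda* = (-10.6)


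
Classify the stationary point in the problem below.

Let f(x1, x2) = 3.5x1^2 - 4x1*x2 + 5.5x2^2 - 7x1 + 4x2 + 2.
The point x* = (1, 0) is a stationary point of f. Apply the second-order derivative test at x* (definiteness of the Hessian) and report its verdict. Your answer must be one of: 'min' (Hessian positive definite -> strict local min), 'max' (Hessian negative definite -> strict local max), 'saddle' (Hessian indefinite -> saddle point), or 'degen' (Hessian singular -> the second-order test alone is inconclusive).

Compute the Hessian H = grad^2 f:
  H = [[7, -4], [-4, 11]]
Verify stationarity: grad f(x*) = H x* + g = (0, 0).
Eigenvalues of H: 4.5279, 13.4721.
Both eigenvalues > 0, so H is positive definite -> x* is a strict local min.

min


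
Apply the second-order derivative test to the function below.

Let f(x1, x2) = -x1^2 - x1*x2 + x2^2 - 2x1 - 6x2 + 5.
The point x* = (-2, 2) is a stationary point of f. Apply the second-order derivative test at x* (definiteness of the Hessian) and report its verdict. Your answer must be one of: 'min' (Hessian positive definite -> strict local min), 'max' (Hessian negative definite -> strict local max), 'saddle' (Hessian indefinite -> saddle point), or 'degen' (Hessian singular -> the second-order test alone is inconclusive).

Compute the Hessian H = grad^2 f:
  H = [[-2, -1], [-1, 2]]
Verify stationarity: grad f(x*) = H x* + g = (0, 0).
Eigenvalues of H: -2.2361, 2.2361.
Eigenvalues have mixed signs, so H is indefinite -> x* is a saddle point.

saddle


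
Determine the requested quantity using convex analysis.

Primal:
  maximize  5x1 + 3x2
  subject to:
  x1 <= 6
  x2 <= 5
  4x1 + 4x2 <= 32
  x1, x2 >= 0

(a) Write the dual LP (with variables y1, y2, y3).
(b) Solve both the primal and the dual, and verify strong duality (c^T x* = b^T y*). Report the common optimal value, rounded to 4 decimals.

The standard primal-dual pair for 'max c^T x s.t. A x <= b, x >= 0' is:
  Dual:  min b^T y  s.t.  A^T y >= c,  y >= 0.

So the dual LP is:
  minimize  6y1 + 5y2 + 32y3
  subject to:
    y1 + 4y3 >= 5
    y2 + 4y3 >= 3
    y1, y2, y3 >= 0

Solving the primal: x* = (6, 2).
  primal value c^T x* = 36.
Solving the dual: y* = (2, 0, 0.75).
  dual value b^T y* = 36.
Strong duality: c^T x* = b^T y*. Confirmed.

36


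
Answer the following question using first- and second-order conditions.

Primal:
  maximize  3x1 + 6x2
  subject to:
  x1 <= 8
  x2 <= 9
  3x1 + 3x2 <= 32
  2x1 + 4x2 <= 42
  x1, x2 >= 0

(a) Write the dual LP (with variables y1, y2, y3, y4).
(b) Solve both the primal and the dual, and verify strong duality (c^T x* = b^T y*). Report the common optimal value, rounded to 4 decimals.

The standard primal-dual pair for 'max c^T x s.t. A x <= b, x >= 0' is:
  Dual:  min b^T y  s.t.  A^T y >= c,  y >= 0.

So the dual LP is:
  minimize  8y1 + 9y2 + 32y3 + 42y4
  subject to:
    y1 + 3y3 + 2y4 >= 3
    y2 + 3y3 + 4y4 >= 6
    y1, y2, y3, y4 >= 0

Solving the primal: x* = (1.6667, 9).
  primal value c^T x* = 59.
Solving the dual: y* = (0, 3, 1, 0).
  dual value b^T y* = 59.
Strong duality: c^T x* = b^T y*. Confirmed.

59


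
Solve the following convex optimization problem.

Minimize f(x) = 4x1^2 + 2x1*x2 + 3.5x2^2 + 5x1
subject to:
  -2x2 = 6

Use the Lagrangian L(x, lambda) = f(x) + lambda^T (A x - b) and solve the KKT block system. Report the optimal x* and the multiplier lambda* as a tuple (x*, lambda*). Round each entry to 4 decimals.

Form the Lagrangian:
  L(x, lambda) = (1/2) x^T Q x + c^T x + lambda^T (A x - b)
Stationarity (grad_x L = 0): Q x + c + A^T lambda = 0.
Primal feasibility: A x = b.

This gives the KKT block system:
  [ Q   A^T ] [ x     ]   [-c ]
  [ A    0  ] [ lambda ] = [ b ]

Solving the linear system:
  x*      = (0.125, -3)
  lambda* = (-10.375)
  f(x*)   = 31.4375

x* = (0.125, -3), lambda* = (-10.375)


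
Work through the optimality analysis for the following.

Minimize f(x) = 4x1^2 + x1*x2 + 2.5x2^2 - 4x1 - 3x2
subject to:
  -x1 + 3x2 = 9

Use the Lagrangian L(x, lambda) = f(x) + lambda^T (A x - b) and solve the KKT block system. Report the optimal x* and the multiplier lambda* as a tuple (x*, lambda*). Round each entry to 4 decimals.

Form the Lagrangian:
  L(x, lambda) = (1/2) x^T Q x + c^T x + lambda^T (A x - b)
Stationarity (grad_x L = 0): Q x + c + A^T lambda = 0.
Primal feasibility: A x = b.

This gives the KKT block system:
  [ Q   A^T ] [ x     ]   [-c ]
  [ A    0  ] [ lambda ] = [ b ]

Solving the linear system:
  x*      = (-0.3253, 2.8916)
  lambda* = (-3.7108)
  f(x*)   = 13.012

x* = (-0.3253, 2.8916), lambda* = (-3.7108)


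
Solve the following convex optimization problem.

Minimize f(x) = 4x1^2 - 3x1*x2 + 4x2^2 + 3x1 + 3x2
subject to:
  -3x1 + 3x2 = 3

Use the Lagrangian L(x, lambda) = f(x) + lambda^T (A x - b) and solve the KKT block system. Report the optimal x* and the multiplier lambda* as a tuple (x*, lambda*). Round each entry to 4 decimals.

Form the Lagrangian:
  L(x, lambda) = (1/2) x^T Q x + c^T x + lambda^T (A x - b)
Stationarity (grad_x L = 0): Q x + c + A^T lambda = 0.
Primal feasibility: A x = b.

This gives the KKT block system:
  [ Q   A^T ] [ x     ]   [-c ]
  [ A    0  ] [ lambda ] = [ b ]

Solving the linear system:
  x*      = (-1.1, -0.1)
  lambda* = (-1.8333)
  f(x*)   = 0.95

x* = (-1.1, -0.1), lambda* = (-1.8333)


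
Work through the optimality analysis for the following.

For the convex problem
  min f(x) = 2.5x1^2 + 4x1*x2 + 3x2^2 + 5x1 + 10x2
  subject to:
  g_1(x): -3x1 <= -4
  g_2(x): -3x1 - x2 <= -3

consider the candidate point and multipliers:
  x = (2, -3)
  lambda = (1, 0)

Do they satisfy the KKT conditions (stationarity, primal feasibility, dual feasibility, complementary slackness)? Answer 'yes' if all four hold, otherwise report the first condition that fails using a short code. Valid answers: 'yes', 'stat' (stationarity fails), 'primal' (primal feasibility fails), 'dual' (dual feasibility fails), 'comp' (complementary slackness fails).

Gradient of f: grad f(x) = Q x + c = (3, 0)
Constraint values g_i(x) = a_i^T x - b_i:
  g_1((2, -3)) = -2
  g_2((2, -3)) = 0
Stationarity residual: grad f(x) + sum_i lambda_i a_i = (0, 0)
  -> stationarity OK
Primal feasibility (all g_i <= 0): OK
Dual feasibility (all lambda_i >= 0): OK
Complementary slackness (lambda_i * g_i(x) = 0 for all i): FAILS

Verdict: the first failing condition is complementary_slackness -> comp.

comp


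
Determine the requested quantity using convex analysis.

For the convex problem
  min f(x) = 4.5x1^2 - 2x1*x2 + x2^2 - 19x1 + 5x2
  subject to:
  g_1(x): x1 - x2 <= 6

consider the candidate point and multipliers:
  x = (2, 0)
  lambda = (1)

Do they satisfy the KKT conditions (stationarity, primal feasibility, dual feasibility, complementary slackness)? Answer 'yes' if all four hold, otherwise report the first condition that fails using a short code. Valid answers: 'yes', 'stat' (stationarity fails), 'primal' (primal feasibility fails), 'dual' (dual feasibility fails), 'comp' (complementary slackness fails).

Gradient of f: grad f(x) = Q x + c = (-1, 1)
Constraint values g_i(x) = a_i^T x - b_i:
  g_1((2, 0)) = -4
Stationarity residual: grad f(x) + sum_i lambda_i a_i = (0, 0)
  -> stationarity OK
Primal feasibility (all g_i <= 0): OK
Dual feasibility (all lambda_i >= 0): OK
Complementary slackness (lambda_i * g_i(x) = 0 for all i): FAILS

Verdict: the first failing condition is complementary_slackness -> comp.

comp


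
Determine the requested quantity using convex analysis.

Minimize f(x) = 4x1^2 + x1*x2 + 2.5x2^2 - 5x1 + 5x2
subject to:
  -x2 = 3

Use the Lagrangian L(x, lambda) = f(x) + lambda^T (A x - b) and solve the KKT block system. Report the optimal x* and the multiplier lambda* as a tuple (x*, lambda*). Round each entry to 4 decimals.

Form the Lagrangian:
  L(x, lambda) = (1/2) x^T Q x + c^T x + lambda^T (A x - b)
Stationarity (grad_x L = 0): Q x + c + A^T lambda = 0.
Primal feasibility: A x = b.

This gives the KKT block system:
  [ Q   A^T ] [ x     ]   [-c ]
  [ A    0  ] [ lambda ] = [ b ]

Solving the linear system:
  x*      = (1, -3)
  lambda* = (-9)
  f(x*)   = 3.5

x* = (1, -3), lambda* = (-9)


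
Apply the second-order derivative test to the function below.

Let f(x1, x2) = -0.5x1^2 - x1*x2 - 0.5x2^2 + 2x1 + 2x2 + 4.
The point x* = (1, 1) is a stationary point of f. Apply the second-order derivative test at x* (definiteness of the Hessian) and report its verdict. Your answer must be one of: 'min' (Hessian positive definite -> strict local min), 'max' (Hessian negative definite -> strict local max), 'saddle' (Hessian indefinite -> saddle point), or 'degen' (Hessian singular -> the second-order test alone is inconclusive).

Compute the Hessian H = grad^2 f:
  H = [[-1, -1], [-1, -1]]
Verify stationarity: grad f(x*) = H x* + g = (0, 0).
Eigenvalues of H: -2, 0.
H has a zero eigenvalue (singular; negative semidefinite but not definite), so H is neither positive definite, negative definite, nor indefinite. The second-order test alone is inconclusive -> degen.
(Indeed, f is constant along the null direction of H through x*, so x* is not a strict local extremum.)

degen


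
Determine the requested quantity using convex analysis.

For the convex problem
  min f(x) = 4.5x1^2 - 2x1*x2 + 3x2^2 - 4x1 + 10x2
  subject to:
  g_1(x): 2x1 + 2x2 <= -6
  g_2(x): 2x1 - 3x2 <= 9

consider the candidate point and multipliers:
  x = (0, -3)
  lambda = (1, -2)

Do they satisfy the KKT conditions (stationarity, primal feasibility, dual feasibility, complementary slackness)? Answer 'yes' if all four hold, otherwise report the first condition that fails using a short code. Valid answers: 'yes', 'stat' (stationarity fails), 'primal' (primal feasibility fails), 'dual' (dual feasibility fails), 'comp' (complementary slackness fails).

Gradient of f: grad f(x) = Q x + c = (2, -8)
Constraint values g_i(x) = a_i^T x - b_i:
  g_1((0, -3)) = 0
  g_2((0, -3)) = 0
Stationarity residual: grad f(x) + sum_i lambda_i a_i = (0, 0)
  -> stationarity OK
Primal feasibility (all g_i <= 0): OK
Dual feasibility (all lambda_i >= 0): FAILS
Complementary slackness (lambda_i * g_i(x) = 0 for all i): OK

Verdict: the first failing condition is dual_feasibility -> dual.

dual


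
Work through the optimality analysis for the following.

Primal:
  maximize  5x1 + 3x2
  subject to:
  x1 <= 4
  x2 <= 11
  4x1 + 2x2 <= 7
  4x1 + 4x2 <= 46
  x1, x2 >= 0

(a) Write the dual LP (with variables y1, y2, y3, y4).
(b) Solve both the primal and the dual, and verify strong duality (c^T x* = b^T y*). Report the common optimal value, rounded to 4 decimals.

The standard primal-dual pair for 'max c^T x s.t. A x <= b, x >= 0' is:
  Dual:  min b^T y  s.t.  A^T y >= c,  y >= 0.

So the dual LP is:
  minimize  4y1 + 11y2 + 7y3 + 46y4
  subject to:
    y1 + 4y3 + 4y4 >= 5
    y2 + 2y3 + 4y4 >= 3
    y1, y2, y3, y4 >= 0

Solving the primal: x* = (0, 3.5).
  primal value c^T x* = 10.5.
Solving the dual: y* = (0, 0, 1.5, 0).
  dual value b^T y* = 10.5.
Strong duality: c^T x* = b^T y*. Confirmed.

10.5


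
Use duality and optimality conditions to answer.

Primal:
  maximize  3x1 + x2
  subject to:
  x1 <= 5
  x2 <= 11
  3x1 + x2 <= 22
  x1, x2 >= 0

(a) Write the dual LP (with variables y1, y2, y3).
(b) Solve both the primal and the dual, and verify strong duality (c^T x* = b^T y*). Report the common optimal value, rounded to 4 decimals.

The standard primal-dual pair for 'max c^T x s.t. A x <= b, x >= 0' is:
  Dual:  min b^T y  s.t.  A^T y >= c,  y >= 0.

So the dual LP is:
  minimize  5y1 + 11y2 + 22y3
  subject to:
    y1 + 3y3 >= 3
    y2 + y3 >= 1
    y1, y2, y3 >= 0

Solving the primal: x* = (3.6667, 11).
  primal value c^T x* = 22.
Solving the dual: y* = (0, 0, 1).
  dual value b^T y* = 22.
Strong duality: c^T x* = b^T y*. Confirmed.

22


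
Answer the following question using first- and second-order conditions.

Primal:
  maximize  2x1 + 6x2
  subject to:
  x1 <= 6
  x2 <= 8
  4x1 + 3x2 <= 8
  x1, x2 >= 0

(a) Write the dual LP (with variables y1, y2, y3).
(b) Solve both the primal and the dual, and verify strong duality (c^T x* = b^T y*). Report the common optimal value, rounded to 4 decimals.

The standard primal-dual pair for 'max c^T x s.t. A x <= b, x >= 0' is:
  Dual:  min b^T y  s.t.  A^T y >= c,  y >= 0.

So the dual LP is:
  minimize  6y1 + 8y2 + 8y3
  subject to:
    y1 + 4y3 >= 2
    y2 + 3y3 >= 6
    y1, y2, y3 >= 0

Solving the primal: x* = (0, 2.6667).
  primal value c^T x* = 16.
Solving the dual: y* = (0, 0, 2).
  dual value b^T y* = 16.
Strong duality: c^T x* = b^T y*. Confirmed.

16


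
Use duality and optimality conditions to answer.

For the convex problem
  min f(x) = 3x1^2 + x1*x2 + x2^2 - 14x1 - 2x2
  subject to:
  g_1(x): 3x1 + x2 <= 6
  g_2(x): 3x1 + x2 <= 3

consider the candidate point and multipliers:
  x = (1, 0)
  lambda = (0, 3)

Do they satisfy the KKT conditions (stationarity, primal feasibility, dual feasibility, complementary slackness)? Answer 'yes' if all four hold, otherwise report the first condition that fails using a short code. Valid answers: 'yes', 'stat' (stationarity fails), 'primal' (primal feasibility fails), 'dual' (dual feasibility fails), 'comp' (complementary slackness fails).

Gradient of f: grad f(x) = Q x + c = (-8, -1)
Constraint values g_i(x) = a_i^T x - b_i:
  g_1((1, 0)) = -3
  g_2((1, 0)) = 0
Stationarity residual: grad f(x) + sum_i lambda_i a_i = (1, 2)
  -> stationarity FAILS
Primal feasibility (all g_i <= 0): OK
Dual feasibility (all lambda_i >= 0): OK
Complementary slackness (lambda_i * g_i(x) = 0 for all i): OK

Verdict: the first failing condition is stationarity -> stat.

stat


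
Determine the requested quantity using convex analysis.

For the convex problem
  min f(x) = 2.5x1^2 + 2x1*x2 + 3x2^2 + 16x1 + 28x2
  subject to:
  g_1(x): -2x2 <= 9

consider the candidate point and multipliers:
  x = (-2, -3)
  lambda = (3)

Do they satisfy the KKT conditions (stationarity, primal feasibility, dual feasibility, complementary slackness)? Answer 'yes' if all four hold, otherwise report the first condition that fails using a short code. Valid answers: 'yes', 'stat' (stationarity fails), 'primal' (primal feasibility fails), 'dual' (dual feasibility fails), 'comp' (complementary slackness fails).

Gradient of f: grad f(x) = Q x + c = (0, 6)
Constraint values g_i(x) = a_i^T x - b_i:
  g_1((-2, -3)) = -3
Stationarity residual: grad f(x) + sum_i lambda_i a_i = (0, 0)
  -> stationarity OK
Primal feasibility (all g_i <= 0): OK
Dual feasibility (all lambda_i >= 0): OK
Complementary slackness (lambda_i * g_i(x) = 0 for all i): FAILS

Verdict: the first failing condition is complementary_slackness -> comp.

comp


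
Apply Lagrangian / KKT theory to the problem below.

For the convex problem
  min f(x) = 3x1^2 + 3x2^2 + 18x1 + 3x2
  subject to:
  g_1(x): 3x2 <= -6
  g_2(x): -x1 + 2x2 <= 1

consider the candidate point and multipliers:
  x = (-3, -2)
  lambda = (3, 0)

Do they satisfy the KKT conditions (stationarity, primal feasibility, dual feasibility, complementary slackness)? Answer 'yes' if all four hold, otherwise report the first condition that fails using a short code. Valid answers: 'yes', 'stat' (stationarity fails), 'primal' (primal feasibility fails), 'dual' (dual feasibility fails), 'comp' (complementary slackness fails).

Gradient of f: grad f(x) = Q x + c = (0, -9)
Constraint values g_i(x) = a_i^T x - b_i:
  g_1((-3, -2)) = 0
  g_2((-3, -2)) = -2
Stationarity residual: grad f(x) + sum_i lambda_i a_i = (0, 0)
  -> stationarity OK
Primal feasibility (all g_i <= 0): OK
Dual feasibility (all lambda_i >= 0): OK
Complementary slackness (lambda_i * g_i(x) = 0 for all i): OK

Verdict: yes, KKT holds.

yes


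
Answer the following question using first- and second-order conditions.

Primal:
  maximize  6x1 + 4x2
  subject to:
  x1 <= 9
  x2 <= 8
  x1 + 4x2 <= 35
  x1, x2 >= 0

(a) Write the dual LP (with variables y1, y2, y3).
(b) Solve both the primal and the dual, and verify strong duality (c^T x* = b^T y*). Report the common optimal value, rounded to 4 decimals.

The standard primal-dual pair for 'max c^T x s.t. A x <= b, x >= 0' is:
  Dual:  min b^T y  s.t.  A^T y >= c,  y >= 0.

So the dual LP is:
  minimize  9y1 + 8y2 + 35y3
  subject to:
    y1 + y3 >= 6
    y2 + 4y3 >= 4
    y1, y2, y3 >= 0

Solving the primal: x* = (9, 6.5).
  primal value c^T x* = 80.
Solving the dual: y* = (5, 0, 1).
  dual value b^T y* = 80.
Strong duality: c^T x* = b^T y*. Confirmed.

80


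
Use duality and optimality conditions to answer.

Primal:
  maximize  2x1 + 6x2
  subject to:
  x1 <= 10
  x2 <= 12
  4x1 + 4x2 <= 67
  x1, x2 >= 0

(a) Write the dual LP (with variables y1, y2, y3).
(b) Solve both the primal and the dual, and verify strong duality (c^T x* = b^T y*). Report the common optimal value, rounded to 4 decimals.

The standard primal-dual pair for 'max c^T x s.t. A x <= b, x >= 0' is:
  Dual:  min b^T y  s.t.  A^T y >= c,  y >= 0.

So the dual LP is:
  minimize  10y1 + 12y2 + 67y3
  subject to:
    y1 + 4y3 >= 2
    y2 + 4y3 >= 6
    y1, y2, y3 >= 0

Solving the primal: x* = (4.75, 12).
  primal value c^T x* = 81.5.
Solving the dual: y* = (0, 4, 0.5).
  dual value b^T y* = 81.5.
Strong duality: c^T x* = b^T y*. Confirmed.

81.5


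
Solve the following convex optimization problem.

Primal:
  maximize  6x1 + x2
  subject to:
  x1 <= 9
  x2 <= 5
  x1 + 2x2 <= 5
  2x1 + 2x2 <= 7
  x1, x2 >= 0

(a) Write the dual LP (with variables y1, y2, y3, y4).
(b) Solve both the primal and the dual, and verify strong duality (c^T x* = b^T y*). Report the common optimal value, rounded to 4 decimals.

The standard primal-dual pair for 'max c^T x s.t. A x <= b, x >= 0' is:
  Dual:  min b^T y  s.t.  A^T y >= c,  y >= 0.

So the dual LP is:
  minimize  9y1 + 5y2 + 5y3 + 7y4
  subject to:
    y1 + y3 + 2y4 >= 6
    y2 + 2y3 + 2y4 >= 1
    y1, y2, y3, y4 >= 0

Solving the primal: x* = (3.5, 0).
  primal value c^T x* = 21.
Solving the dual: y* = (0, 0, 0, 3).
  dual value b^T y* = 21.
Strong duality: c^T x* = b^T y*. Confirmed.

21


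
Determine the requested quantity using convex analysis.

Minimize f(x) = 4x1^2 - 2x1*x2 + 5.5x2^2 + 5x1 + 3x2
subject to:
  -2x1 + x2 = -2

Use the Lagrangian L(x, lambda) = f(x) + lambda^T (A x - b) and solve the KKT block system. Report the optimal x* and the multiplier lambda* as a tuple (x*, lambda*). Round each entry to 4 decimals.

Form the Lagrangian:
  L(x, lambda) = (1/2) x^T Q x + c^T x + lambda^T (A x - b)
Stationarity (grad_x L = 0): Q x + c + A^T lambda = 0.
Primal feasibility: A x = b.

This gives the KKT block system:
  [ Q   A^T ] [ x     ]   [-c ]
  [ A    0  ] [ lambda ] = [ b ]

Solving the linear system:
  x*      = (0.6591, -0.6818)
  lambda* = (5.8182)
  f(x*)   = 6.4432

x* = (0.6591, -0.6818), lambda* = (5.8182)


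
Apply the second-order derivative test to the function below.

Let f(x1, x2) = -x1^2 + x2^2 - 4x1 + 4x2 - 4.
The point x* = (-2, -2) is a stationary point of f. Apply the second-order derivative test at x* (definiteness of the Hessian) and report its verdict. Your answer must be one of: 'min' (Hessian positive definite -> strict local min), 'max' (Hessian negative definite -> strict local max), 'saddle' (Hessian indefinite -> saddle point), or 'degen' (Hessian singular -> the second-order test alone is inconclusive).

Compute the Hessian H = grad^2 f:
  H = [[-2, 0], [0, 2]]
Verify stationarity: grad f(x*) = H x* + g = (0, 0).
Eigenvalues of H: -2, 2.
Eigenvalues have mixed signs, so H is indefinite -> x* is a saddle point.

saddle


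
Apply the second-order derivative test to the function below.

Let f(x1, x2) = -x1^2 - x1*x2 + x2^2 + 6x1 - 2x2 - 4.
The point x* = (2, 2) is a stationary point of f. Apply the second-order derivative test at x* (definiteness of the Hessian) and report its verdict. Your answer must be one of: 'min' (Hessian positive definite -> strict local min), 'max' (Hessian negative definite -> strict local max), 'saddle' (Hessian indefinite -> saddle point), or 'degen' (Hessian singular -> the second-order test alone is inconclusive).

Compute the Hessian H = grad^2 f:
  H = [[-2, -1], [-1, 2]]
Verify stationarity: grad f(x*) = H x* + g = (0, 0).
Eigenvalues of H: -2.2361, 2.2361.
Eigenvalues have mixed signs, so H is indefinite -> x* is a saddle point.

saddle


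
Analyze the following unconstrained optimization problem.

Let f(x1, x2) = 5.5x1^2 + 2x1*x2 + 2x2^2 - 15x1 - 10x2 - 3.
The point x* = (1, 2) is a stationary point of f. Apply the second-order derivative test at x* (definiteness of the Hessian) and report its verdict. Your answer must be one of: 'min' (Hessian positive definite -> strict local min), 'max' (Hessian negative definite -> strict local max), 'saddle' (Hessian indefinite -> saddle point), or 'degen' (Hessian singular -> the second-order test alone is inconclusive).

Compute the Hessian H = grad^2 f:
  H = [[11, 2], [2, 4]]
Verify stationarity: grad f(x*) = H x* + g = (0, 0).
Eigenvalues of H: 3.4689, 11.5311.
Both eigenvalues > 0, so H is positive definite -> x* is a strict local min.

min


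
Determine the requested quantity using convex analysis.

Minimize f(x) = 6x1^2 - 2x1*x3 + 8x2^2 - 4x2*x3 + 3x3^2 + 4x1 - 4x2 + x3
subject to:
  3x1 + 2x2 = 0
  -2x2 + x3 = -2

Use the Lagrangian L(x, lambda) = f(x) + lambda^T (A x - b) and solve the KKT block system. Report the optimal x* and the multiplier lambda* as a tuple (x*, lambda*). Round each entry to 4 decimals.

Form the Lagrangian:
  L(x, lambda) = (1/2) x^T Q x + c^T x + lambda^T (A x - b)
Stationarity (grad_x L = 0): Q x + c + A^T lambda = 0.
Primal feasibility: A x = b.

This gives the KKT block system:
  [ Q   A^T ] [ x     ]   [-c ]
  [ A    0  ] [ lambda ] = [ b ]

Solving the linear system:
  x*      = (-0.4487, 0.6731, -0.6538)
  lambda* = (0.0256, 4.7179)
  f(x*)   = 2.1474

x* = (-0.4487, 0.6731, -0.6538), lambda* = (0.0256, 4.7179)


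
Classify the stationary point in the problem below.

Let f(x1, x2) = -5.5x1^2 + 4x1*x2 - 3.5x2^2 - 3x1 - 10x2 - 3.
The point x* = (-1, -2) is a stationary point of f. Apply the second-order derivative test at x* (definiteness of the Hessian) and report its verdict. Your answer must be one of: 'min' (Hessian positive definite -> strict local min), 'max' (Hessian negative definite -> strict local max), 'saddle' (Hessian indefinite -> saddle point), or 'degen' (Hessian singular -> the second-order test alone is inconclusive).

Compute the Hessian H = grad^2 f:
  H = [[-11, 4], [4, -7]]
Verify stationarity: grad f(x*) = H x* + g = (0, 0).
Eigenvalues of H: -13.4721, -4.5279.
Both eigenvalues < 0, so H is negative definite -> x* is a strict local max.

max


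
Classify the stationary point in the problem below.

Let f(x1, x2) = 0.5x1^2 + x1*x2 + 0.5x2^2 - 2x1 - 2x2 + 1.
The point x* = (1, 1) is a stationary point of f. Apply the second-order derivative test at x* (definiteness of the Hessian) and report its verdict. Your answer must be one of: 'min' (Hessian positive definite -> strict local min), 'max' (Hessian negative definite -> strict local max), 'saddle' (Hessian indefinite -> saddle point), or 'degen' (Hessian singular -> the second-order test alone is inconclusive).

Compute the Hessian H = grad^2 f:
  H = [[1, 1], [1, 1]]
Verify stationarity: grad f(x*) = H x* + g = (0, 0).
Eigenvalues of H: 0, 2.
H has a zero eigenvalue (singular; positive semidefinite but not definite), so H is neither positive definite, negative definite, nor indefinite. The second-order test alone is inconclusive -> degen.
(Indeed, f is constant along the null direction of H through x*, so x* is not a strict local extremum.)

degen


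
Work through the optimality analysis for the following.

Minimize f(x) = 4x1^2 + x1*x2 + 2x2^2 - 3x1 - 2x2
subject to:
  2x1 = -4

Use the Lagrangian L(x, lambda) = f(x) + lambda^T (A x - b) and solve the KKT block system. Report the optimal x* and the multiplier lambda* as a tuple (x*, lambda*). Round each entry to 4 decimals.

Form the Lagrangian:
  L(x, lambda) = (1/2) x^T Q x + c^T x + lambda^T (A x - b)
Stationarity (grad_x L = 0): Q x + c + A^T lambda = 0.
Primal feasibility: A x = b.

This gives the KKT block system:
  [ Q   A^T ] [ x     ]   [-c ]
  [ A    0  ] [ lambda ] = [ b ]

Solving the linear system:
  x*      = (-2, 1)
  lambda* = (9)
  f(x*)   = 20

x* = (-2, 1), lambda* = (9)


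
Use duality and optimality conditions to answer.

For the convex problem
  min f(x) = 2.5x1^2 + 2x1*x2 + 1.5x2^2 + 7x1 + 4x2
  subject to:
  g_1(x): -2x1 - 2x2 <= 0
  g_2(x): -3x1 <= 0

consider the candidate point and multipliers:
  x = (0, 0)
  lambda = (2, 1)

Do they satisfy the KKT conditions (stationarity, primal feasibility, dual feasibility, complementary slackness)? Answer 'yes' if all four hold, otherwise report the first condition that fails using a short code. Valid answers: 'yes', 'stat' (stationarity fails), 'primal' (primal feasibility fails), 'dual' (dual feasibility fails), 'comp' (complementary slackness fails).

Gradient of f: grad f(x) = Q x + c = (7, 4)
Constraint values g_i(x) = a_i^T x - b_i:
  g_1((0, 0)) = 0
  g_2((0, 0)) = 0
Stationarity residual: grad f(x) + sum_i lambda_i a_i = (0, 0)
  -> stationarity OK
Primal feasibility (all g_i <= 0): OK
Dual feasibility (all lambda_i >= 0): OK
Complementary slackness (lambda_i * g_i(x) = 0 for all i): OK

Verdict: yes, KKT holds.

yes


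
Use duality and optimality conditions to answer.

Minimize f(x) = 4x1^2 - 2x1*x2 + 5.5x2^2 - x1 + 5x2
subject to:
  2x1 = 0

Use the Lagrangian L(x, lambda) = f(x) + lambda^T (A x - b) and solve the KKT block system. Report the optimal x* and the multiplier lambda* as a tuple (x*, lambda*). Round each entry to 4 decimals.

Form the Lagrangian:
  L(x, lambda) = (1/2) x^T Q x + c^T x + lambda^T (A x - b)
Stationarity (grad_x L = 0): Q x + c + A^T lambda = 0.
Primal feasibility: A x = b.

This gives the KKT block system:
  [ Q   A^T ] [ x     ]   [-c ]
  [ A    0  ] [ lambda ] = [ b ]

Solving the linear system:
  x*      = (0, -0.4545)
  lambda* = (0.0455)
  f(x*)   = -1.1364

x* = (0, -0.4545), lambda* = (0.0455)


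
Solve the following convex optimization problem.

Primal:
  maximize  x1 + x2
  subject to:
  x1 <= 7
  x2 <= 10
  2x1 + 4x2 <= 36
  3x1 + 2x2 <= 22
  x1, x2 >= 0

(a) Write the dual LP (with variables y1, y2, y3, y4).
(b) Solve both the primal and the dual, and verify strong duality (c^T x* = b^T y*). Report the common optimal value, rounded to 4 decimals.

The standard primal-dual pair for 'max c^T x s.t. A x <= b, x >= 0' is:
  Dual:  min b^T y  s.t.  A^T y >= c,  y >= 0.

So the dual LP is:
  minimize  7y1 + 10y2 + 36y3 + 22y4
  subject to:
    y1 + 2y3 + 3y4 >= 1
    y2 + 4y3 + 2y4 >= 1
    y1, y2, y3, y4 >= 0

Solving the primal: x* = (2, 8).
  primal value c^T x* = 10.
Solving the dual: y* = (0, 0, 0.125, 0.25).
  dual value b^T y* = 10.
Strong duality: c^T x* = b^T y*. Confirmed.

10


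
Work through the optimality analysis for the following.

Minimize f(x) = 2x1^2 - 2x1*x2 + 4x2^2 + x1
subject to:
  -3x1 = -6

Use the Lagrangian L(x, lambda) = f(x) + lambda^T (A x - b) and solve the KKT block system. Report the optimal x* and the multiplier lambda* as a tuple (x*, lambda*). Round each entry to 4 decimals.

Form the Lagrangian:
  L(x, lambda) = (1/2) x^T Q x + c^T x + lambda^T (A x - b)
Stationarity (grad_x L = 0): Q x + c + A^T lambda = 0.
Primal feasibility: A x = b.

This gives the KKT block system:
  [ Q   A^T ] [ x     ]   [-c ]
  [ A    0  ] [ lambda ] = [ b ]

Solving the linear system:
  x*      = (2, 0.5)
  lambda* = (2.6667)
  f(x*)   = 9

x* = (2, 0.5), lambda* = (2.6667)


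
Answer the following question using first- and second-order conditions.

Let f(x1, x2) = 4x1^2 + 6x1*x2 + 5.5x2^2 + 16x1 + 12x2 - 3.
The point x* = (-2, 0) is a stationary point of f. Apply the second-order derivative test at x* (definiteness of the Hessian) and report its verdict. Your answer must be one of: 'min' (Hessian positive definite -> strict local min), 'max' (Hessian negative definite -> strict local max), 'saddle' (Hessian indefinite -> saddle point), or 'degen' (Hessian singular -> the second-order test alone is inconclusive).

Compute the Hessian H = grad^2 f:
  H = [[8, 6], [6, 11]]
Verify stationarity: grad f(x*) = H x* + g = (0, 0).
Eigenvalues of H: 3.3153, 15.6847.
Both eigenvalues > 0, so H is positive definite -> x* is a strict local min.

min


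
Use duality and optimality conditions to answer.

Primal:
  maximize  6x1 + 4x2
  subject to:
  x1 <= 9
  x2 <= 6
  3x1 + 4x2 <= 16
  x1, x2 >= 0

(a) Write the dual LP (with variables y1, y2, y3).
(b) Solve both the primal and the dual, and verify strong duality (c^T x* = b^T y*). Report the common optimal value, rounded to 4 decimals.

The standard primal-dual pair for 'max c^T x s.t. A x <= b, x >= 0' is:
  Dual:  min b^T y  s.t.  A^T y >= c,  y >= 0.

So the dual LP is:
  minimize  9y1 + 6y2 + 16y3
  subject to:
    y1 + 3y3 >= 6
    y2 + 4y3 >= 4
    y1, y2, y3 >= 0

Solving the primal: x* = (5.3333, 0).
  primal value c^T x* = 32.
Solving the dual: y* = (0, 0, 2).
  dual value b^T y* = 32.
Strong duality: c^T x* = b^T y*. Confirmed.

32


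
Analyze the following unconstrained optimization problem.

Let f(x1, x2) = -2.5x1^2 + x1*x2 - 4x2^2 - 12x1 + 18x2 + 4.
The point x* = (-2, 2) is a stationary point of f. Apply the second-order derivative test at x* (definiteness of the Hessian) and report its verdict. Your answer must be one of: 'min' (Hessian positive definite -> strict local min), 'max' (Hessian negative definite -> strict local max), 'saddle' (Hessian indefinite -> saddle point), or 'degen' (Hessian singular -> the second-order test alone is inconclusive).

Compute the Hessian H = grad^2 f:
  H = [[-5, 1], [1, -8]]
Verify stationarity: grad f(x*) = H x* + g = (0, 0).
Eigenvalues of H: -8.3028, -4.6972.
Both eigenvalues < 0, so H is negative definite -> x* is a strict local max.

max


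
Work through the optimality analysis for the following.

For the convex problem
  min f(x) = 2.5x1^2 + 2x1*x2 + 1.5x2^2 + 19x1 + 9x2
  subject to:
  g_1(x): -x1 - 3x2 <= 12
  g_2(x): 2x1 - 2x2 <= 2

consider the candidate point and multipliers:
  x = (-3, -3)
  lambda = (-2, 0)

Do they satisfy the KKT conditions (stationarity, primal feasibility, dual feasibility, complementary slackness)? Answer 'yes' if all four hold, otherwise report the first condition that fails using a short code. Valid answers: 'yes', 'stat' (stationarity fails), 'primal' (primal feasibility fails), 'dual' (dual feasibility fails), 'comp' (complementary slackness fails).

Gradient of f: grad f(x) = Q x + c = (-2, -6)
Constraint values g_i(x) = a_i^T x - b_i:
  g_1((-3, -3)) = 0
  g_2((-3, -3)) = -2
Stationarity residual: grad f(x) + sum_i lambda_i a_i = (0, 0)
  -> stationarity OK
Primal feasibility (all g_i <= 0): OK
Dual feasibility (all lambda_i >= 0): FAILS
Complementary slackness (lambda_i * g_i(x) = 0 for all i): OK

Verdict: the first failing condition is dual_feasibility -> dual.

dual


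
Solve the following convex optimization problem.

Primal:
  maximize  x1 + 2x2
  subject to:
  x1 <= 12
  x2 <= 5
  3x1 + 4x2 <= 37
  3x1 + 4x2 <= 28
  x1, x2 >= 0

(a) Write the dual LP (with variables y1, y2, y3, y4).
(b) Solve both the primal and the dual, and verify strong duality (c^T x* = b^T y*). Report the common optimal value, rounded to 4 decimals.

The standard primal-dual pair for 'max c^T x s.t. A x <= b, x >= 0' is:
  Dual:  min b^T y  s.t.  A^T y >= c,  y >= 0.

So the dual LP is:
  minimize  12y1 + 5y2 + 37y3 + 28y4
  subject to:
    y1 + 3y3 + 3y4 >= 1
    y2 + 4y3 + 4y4 >= 2
    y1, y2, y3, y4 >= 0

Solving the primal: x* = (2.6667, 5).
  primal value c^T x* = 12.6667.
Solving the dual: y* = (0, 0.6667, 0, 0.3333).
  dual value b^T y* = 12.6667.
Strong duality: c^T x* = b^T y*. Confirmed.

12.6667


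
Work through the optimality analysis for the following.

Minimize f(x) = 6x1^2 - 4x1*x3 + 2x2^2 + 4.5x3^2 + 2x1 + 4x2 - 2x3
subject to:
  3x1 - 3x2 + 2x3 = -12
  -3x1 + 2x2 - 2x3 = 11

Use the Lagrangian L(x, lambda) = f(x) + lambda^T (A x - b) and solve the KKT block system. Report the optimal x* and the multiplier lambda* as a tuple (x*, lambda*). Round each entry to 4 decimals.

Form the Lagrangian:
  L(x, lambda) = (1/2) x^T Q x + c^T x + lambda^T (A x - b)
Stationarity (grad_x L = 0): Q x + c + A^T lambda = 0.
Primal feasibility: A x = b.

This gives the KKT block system:
  [ Q   A^T ] [ x     ]   [-c ]
  [ A    0  ] [ lambda ] = [ b ]

Solving the linear system:
  x*      = (-1.8927, 1, -1.661)
  lambda* = (-1.3785, -6.0678)
  f(x*)   = 26.8701

x* = (-1.8927, 1, -1.661), lambda* = (-1.3785, -6.0678)


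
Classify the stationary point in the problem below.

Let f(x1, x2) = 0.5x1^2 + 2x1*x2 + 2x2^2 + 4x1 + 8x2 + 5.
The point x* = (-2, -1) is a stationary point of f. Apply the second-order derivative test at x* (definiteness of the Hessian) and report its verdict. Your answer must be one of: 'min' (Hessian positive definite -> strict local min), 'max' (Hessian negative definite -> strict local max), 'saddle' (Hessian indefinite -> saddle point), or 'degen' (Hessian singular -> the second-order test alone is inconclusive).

Compute the Hessian H = grad^2 f:
  H = [[1, 2], [2, 4]]
Verify stationarity: grad f(x*) = H x* + g = (0, 0).
Eigenvalues of H: 0, 5.
H has a zero eigenvalue (singular; positive semidefinite but not definite), so H is neither positive definite, negative definite, nor indefinite. The second-order test alone is inconclusive -> degen.
(Indeed, f is constant along the null direction of H through x*, so x* is not a strict local extremum.)

degen
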